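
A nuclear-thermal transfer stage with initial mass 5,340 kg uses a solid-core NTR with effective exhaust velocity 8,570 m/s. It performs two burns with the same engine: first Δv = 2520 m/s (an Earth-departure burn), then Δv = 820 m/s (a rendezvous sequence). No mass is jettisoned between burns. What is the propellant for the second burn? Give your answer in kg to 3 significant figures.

After the first burn: m = 5340 × exp(−2520/8570.0) = 5340 × 0.74524 = 3,979.58 kg.
After the second burn: m = 3,979.58 × exp(−820/8570.0) = 3,979.58 × 0.90875 = 3,616.44 kg.
Second-burn propellant = 3,979.58 − 3,616.44 = 363.14 kg.

propellant for the second burn ≈ 363 kg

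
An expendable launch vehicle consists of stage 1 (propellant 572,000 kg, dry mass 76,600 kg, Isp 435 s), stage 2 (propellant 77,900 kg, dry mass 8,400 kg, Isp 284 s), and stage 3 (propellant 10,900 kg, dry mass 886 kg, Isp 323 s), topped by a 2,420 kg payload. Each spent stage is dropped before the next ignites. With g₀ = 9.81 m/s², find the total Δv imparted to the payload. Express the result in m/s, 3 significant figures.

Δv ≈ 14900 m/s

Ignition mass of stage 1 = 572,000+76,600 + 77,900+8,400 + 10,900+886 + 2,420 = 749,106 kg.
Stage 1: m₀ = 749,106 kg, m_f = 749,106 − 572,000 = 177,106 kg; Δv = 435×9.81×ln(4.23) = 4267.4×1.4421 ≈ 6154 m/s.
Stage 2: m₀ = 100,506 kg, m_f = 100,506 − 77,900 = 22,606 kg; Δv = 284×9.81×ln(4.446) = 2786.0×1.4920 ≈ 4157 m/s.
Stage 3: m₀ = 14,206 kg, m_f = 14,206 − 10,900 = 3,306 kg; Δv = 323×9.81×ln(4.297) = 3168.6×1.4579 ≈ 4620 m/s.
Total Δv = 6154 + 4157 + 4620 = 14931 m/s.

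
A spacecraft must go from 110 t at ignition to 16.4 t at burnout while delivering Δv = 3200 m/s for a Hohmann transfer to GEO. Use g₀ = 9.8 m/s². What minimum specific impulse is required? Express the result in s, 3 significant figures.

ln(m₀/m_f) = ln(110000/16400) = ln(6.707) = 1.9032.
From the ideal rocket equation, v_e = Δv / ln(m₀/m_f) = 3200 / 1.9032 = 1681.4 m/s.
Isp = v_e / g₀ = 1681.4 / 9.8 = 171.6 s.

Isp ≈ 172 s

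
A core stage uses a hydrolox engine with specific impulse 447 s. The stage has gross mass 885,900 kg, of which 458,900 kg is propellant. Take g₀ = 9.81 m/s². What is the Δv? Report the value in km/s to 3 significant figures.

v_e = Isp · g₀ = 447 × 9.81 = 4385.1 m/s.
m_f = m₀ − m_prop = 885,900 − 458,900 = 427,000 kg.
By the Tsiolkovsky rocket equation, Δv = v_e · ln(m₀/m_f) = 4385.1 × ln(2.075) = 4385.1 × 0.7298 ≈ 3200.3 m/s.

Δv ≈ 3.20 km/s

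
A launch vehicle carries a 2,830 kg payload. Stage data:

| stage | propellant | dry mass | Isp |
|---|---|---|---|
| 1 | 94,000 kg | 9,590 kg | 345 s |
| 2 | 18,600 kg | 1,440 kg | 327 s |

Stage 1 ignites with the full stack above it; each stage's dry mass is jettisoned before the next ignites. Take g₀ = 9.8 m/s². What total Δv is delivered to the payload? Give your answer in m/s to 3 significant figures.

Δv ≈ 9980 m/s

Ignition mass of stage 1 = 94,000+9,590 + 18,600+1,440 + 2,830 = 126,460 kg.
Stage 1: m₀ = 126,460 kg, m_f = 126,460 − 94,000 = 32,460 kg; Δv = 345×9.8×ln(3.896) = 3381.0×1.3599 ≈ 4598 m/s.
Stage 2: m₀ = 22,870 kg, m_f = 22,870 − 18,600 = 4,270 kg; Δv = 327×9.8×ln(5.356) = 3204.6×1.6782 ≈ 5378 m/s.
Total Δv = 4598 + 5378 = 9976 m/s.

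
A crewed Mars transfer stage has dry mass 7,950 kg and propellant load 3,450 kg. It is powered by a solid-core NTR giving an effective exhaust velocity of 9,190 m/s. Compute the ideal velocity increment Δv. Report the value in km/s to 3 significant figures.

Δv ≈ 3.31 km/s

m₀ = m_dry + m_prop = 7,950 + 3,450 = 11,400 kg.
Δv = v_e · ln(m₀/m_f) = 9190.0 × ln(1.434) = 9190.0 × 0.3604 ≈ 3312.5 m/s.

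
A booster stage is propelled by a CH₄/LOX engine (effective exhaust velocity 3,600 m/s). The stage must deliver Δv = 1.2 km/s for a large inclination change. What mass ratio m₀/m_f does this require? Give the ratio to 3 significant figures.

Using Δv = v_e ln(m₀/m_f): m₀/m_f = exp(Δv / v_e) = exp(1200 / 3600.0) = exp(0.3333) = 1.3956.

mass ratio ≈ 1.40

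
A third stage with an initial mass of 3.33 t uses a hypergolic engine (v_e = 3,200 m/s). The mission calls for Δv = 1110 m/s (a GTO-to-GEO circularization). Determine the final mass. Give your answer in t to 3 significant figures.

By the Tsiolkovsky rocket equation, m₀/m_f = exp(Δv / v_e) = exp(1110 / 3200.0) = exp(0.3469) = 1.4146.
m_f = m₀ / 1.4146 = 3.33 / 1.4146 = 2.35402 t.

final mass ≈ 2.35 t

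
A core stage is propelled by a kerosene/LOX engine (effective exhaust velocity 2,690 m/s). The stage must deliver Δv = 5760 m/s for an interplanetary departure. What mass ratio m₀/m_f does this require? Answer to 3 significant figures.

mass ratio ≈ 8.51

By the Tsiolkovsky rocket equation, m₀/m_f = exp(Δv / v_e) = exp(5760 / 2690.0) = exp(2.1413) = 8.5102.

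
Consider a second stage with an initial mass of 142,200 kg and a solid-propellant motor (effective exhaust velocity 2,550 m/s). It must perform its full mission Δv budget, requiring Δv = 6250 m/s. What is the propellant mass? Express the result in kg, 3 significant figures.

propellant mass ≈ 130000 kg

By the Tsiolkovsky rocket equation, m₀/m_f = exp(Δv / v_e) = exp(6250 / 2550.0) = exp(2.4510) = 11.5997.
m_f = 142,200 / 11.5997 = 12,258.9 kg, so propellant = m₀ − m_f = 142,200 − 12,258.9 = 129,941.1 kg.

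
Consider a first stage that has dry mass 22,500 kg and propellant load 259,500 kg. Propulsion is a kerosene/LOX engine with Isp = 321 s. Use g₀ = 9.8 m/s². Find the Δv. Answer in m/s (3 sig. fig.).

v_e = Isp · g₀ = 321 × 9.8 = 3145.8 m/s.
m₀ = m_dry + m_prop = 22,500 + 259,500 = 282,000 kg.
Δv = v_e · ln(m₀/m_f) = 3145.8 × ln(12.53) = 3145.8 × 2.5284 ≈ 7953.8 m/s.

Δv ≈ 7950 m/s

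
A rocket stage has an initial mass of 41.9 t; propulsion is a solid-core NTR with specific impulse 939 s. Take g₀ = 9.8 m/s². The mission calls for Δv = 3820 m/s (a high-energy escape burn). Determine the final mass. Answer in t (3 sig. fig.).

v_e = Isp · g₀ = 939 × 9.8 = 9202.2 m/s.
m₀/m_f = exp(Δv / v_e) = exp(3820 / 9202.2) = exp(0.4151) = 1.5145.
m_f = m₀ / 1.5145 = 41.9 / 1.5145 = 27.6659 t.

final mass ≈ 27.7 t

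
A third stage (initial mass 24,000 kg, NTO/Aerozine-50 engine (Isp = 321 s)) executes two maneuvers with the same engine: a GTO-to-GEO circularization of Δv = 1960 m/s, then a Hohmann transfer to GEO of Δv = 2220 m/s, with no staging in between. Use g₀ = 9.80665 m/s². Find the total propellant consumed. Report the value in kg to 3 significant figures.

v_e = Isp · g₀ = 321 × 9.80665 = 3147.9 m/s.
After the first burn: m = 24000 × exp(−1960/3147.9) = 24000 × 0.53653 = 12,876.7 kg.
After the second burn: m = 12,876.7 × exp(−2220/3147.9) = 12,876.7 × 0.49400 = 6,361.09 kg.
Total propellant = m₀ − m_final = 24000 − 6,361.09 = 17,638.91 kg.

total propellant consumed ≈ 17600 kg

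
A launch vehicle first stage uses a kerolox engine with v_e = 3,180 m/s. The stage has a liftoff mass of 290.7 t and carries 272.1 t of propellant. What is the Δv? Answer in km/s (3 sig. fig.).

Δv ≈ 8.74 km/s

m_f = m₀ − m_prop = 290.7 − 272.1 = 18.6 t.
Δv = v_e · ln(m₀/m_f) = 3180.0 × ln(15.63) = 3180.0 × 2.7491 ≈ 8742.2 m/s.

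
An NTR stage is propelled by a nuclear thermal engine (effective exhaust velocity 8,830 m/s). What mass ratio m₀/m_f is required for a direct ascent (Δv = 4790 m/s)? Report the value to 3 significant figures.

m₀/m_f = exp(Δv / v_e) = exp(4790 / 8830.0) = exp(0.5425) = 1.7202.

mass ratio ≈ 1.72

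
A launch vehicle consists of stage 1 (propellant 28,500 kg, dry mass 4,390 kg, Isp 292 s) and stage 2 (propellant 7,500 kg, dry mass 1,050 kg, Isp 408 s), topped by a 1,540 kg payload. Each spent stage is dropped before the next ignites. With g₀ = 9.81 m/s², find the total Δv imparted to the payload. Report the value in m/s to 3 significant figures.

Ignition mass of stage 1 = 28,500+4,390 + 7,500+1,050 + 1,540 = 42,980 kg.
Stage 1: m₀ = 42,980 kg, m_f = 42,980 − 28,500 = 14,480 kg; Δv = 292×9.81×ln(2.968) = 2864.5×1.0880 ≈ 3117 m/s.
Stage 2: m₀ = 10,090 kg, m_f = 10,090 − 7,500 = 2,590 kg; Δv = 408×9.81×ln(3.896) = 4002.5×1.3599 ≈ 5443 m/s.
Total Δv = 3117 + 5443 = 8560 m/s.

Δv ≈ 8560 m/s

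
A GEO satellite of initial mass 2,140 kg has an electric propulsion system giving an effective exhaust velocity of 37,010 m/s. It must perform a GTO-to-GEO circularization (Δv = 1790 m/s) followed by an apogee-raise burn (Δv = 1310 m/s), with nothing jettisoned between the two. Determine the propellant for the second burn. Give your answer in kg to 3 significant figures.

propellant for the second burn ≈ 70.9 kg

After the first burn: m = 2140 × exp(−1790/37010.0) = 2140 × 0.95279 = 2,038.97 kg.
After the second burn: m = 2,038.97 × exp(−1310/37010.0) = 2,038.97 × 0.96522 = 1,968.05 kg.
Second-burn propellant = 2,038.97 − 1,968.05 = 70.92 kg.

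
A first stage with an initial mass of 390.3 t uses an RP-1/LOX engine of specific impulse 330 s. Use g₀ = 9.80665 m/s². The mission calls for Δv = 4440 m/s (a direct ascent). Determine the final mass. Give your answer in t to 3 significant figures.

final mass ≈ 99.0 t

v_e = Isp · g₀ = 330 × 9.80665 = 3236.2 m/s.
From the ideal rocket equation, m₀/m_f = exp(Δv / v_e) = exp(4440 / 3236.2) = exp(1.3720) = 3.9432.
m_f = m₀ / 3.9432 = 390.3 / 3.9432 = 98.9805 t.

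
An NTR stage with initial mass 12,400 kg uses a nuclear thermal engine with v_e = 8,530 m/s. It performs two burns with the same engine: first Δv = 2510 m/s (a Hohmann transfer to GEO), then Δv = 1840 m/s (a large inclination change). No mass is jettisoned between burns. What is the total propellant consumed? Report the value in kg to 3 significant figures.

total propellant consumed ≈ 4950 kg

After the first burn: m = 12400 × exp(−2510/8530.0) = 12400 × 0.74509 = 9,239.12 kg.
After the second burn: m = 9,239.12 × exp(−1840/8530.0) = 9,239.12 × 0.80597 = 7,446.45 kg.
Total propellant = m₀ − m_final = 12400 − 7,446.45 = 4,953.55 kg.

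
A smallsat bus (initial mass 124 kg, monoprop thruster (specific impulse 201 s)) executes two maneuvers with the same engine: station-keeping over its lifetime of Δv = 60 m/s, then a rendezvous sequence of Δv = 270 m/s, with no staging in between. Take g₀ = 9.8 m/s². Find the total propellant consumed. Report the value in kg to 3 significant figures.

v_e = Isp · g₀ = 201 × 9.8 = 1969.8 m/s.
After the first burn: m = 124 × exp(−60/1969.8) = 124 × 0.97000 = 120.28 kg.
After the second burn: m = 120.28 × exp(−270/1969.8) = 120.28 × 0.87191 = 104.873 kg.
Total propellant = m₀ − m_final = 124 − 104.873 = 19.127 kg.

total propellant consumed ≈ 19.1 kg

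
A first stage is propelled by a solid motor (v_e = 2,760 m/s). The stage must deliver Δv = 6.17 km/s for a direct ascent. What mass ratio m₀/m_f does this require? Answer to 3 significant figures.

mass ratio ≈ 9.35

m₀/m_f = exp(Δv / v_e) = exp(6170 / 2760.0) = exp(2.2355) = 9.3512.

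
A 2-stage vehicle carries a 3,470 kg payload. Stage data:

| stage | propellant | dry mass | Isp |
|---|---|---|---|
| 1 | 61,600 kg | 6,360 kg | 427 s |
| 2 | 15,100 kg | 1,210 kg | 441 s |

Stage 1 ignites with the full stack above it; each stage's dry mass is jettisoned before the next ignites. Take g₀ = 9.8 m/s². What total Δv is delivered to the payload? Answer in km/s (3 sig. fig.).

Ignition mass of stage 1 = 61,600+6,360 + 15,100+1,210 + 3,470 = 87,740 kg.
Stage 1: m₀ = 87,740 kg, m_f = 87,740 − 61,600 = 26,140 kg; Δv = 427×9.8×ln(3.357) = 4184.6×1.2109 ≈ 5067 m/s.
Stage 2: m₀ = 19,780 kg, m_f = 19,780 − 15,100 = 4,680 kg; Δv = 441×9.8×ln(4.226) = 4321.8×1.4414 ≈ 6229 m/s.
Total Δv = 5067 + 6229 = 11296 m/s.

Δv ≈ 11.3 km/s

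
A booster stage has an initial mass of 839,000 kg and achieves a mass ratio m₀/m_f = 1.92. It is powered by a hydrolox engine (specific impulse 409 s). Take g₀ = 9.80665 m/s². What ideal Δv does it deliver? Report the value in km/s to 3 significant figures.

v_e = Isp · g₀ = 409 × 9.80665 = 4010.9 m/s.
Δv = v_e · ln(1.92) = 4010.9 × 0.6523 ≈ 2616.4 m/s.

Δv ≈ 2.62 km/s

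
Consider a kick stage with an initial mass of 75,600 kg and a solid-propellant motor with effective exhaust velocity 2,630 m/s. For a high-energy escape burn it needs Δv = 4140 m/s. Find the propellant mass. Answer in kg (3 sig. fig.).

m₀/m_f = exp(Δv / v_e) = exp(4140 / 2630.0) = exp(1.5741) = 4.8266.
m_f = 75,600 / 4.8266 = 15,663.2 kg, so propellant = m₀ − m_f = 75,600 − 15,663.2 = 59,936.8 kg.

propellant mass ≈ 59900 kg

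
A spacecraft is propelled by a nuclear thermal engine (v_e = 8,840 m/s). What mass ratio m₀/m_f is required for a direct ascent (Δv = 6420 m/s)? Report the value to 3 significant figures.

Using Δv = v_e ln(m₀/m_f): m₀/m_f = exp(Δv / v_e) = exp(6420 / 8840.0) = exp(0.7262) = 2.0673.

mass ratio ≈ 2.07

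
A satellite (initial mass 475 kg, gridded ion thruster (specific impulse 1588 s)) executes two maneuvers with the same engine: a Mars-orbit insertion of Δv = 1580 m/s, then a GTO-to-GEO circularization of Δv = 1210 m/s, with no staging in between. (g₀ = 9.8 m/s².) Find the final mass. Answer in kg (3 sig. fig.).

v_e = Isp · g₀ = 1588 × 9.8 = 15562.4 m/s.
After the first burn: m = 475 × exp(−1580/15562.4) = 475 × 0.90346 = 429.144 kg.
After the second burn: m = 429.144 × exp(−1210/15562.4) = 429.144 × 0.92519 = 397.04 kg.

final mass ≈ 397 kg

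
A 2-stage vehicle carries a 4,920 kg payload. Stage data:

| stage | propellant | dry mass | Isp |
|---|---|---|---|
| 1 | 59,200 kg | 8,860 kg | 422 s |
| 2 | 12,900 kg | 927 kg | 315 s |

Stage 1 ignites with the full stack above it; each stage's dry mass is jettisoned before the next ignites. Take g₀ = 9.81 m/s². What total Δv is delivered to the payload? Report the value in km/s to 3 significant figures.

Δv ≈ 8.34 km/s

Ignition mass of stage 1 = 59,200+8,860 + 12,900+927 + 4,920 = 86,807 kg.
Stage 1: m₀ = 86,807 kg, m_f = 86,807 − 59,200 = 27,607 kg; Δv = 422×9.81×ln(3.144) = 4139.8×1.1456 ≈ 4743 m/s.
Stage 2: m₀ = 18,747 kg, m_f = 18,747 − 12,900 = 5,847 kg; Δv = 315×9.81×ln(3.206) = 3090.2×1.1651 ≈ 3600 m/s.
Total Δv = 4743 + 3600 = 8343 m/s.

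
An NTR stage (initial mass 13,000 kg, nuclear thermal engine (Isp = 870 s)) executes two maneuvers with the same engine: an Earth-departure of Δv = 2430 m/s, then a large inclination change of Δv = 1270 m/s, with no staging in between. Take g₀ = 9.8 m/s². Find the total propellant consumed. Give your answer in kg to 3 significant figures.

v_e = Isp · g₀ = 870 × 9.8 = 8526.0 m/s.
After the first burn: m = 13000 × exp(−2430/8526.0) = 13000 × 0.75201 = 9,776.13 kg.
After the second burn: m = 9,776.13 × exp(−1270/8526.0) = 9,776.13 × 0.86161 = 8,423.21 kg.
Total propellant = m₀ − m_final = 13000 − 8,423.21 = 4,576.79 kg.

total propellant consumed ≈ 4580 kg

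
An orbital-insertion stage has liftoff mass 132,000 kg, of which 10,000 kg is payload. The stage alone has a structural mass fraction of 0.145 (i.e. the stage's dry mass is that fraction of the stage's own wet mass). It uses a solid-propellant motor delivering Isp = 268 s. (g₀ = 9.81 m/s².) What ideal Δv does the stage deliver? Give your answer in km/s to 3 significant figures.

Δv ≈ 4.11 km/s

Stage wet mass = m₀ − payload = 132,000 − 10,000 = 122,000 kg.
Stage dry mass = ε × stage wet mass = 0.145 × 122,000 = 17,690 kg.
Burnout mass m_f = stage dry + payload = 17,690 + 10,000 = 27,690 kg.
v_e = Isp · g₀ = 268 × 9.81 = 2629.1 m/s.
Δv = v_e · ln(132,000/27,690) = 2629.1 × ln(4.767) = 2629.1 × 1.5617 ≈ 4106 m/s.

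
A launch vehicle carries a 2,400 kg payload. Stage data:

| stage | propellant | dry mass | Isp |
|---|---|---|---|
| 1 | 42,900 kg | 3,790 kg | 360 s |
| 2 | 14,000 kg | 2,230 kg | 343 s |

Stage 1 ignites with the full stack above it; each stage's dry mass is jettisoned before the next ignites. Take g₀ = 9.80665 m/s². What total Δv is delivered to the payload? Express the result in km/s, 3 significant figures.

Δv ≈ 8.46 km/s

Ignition mass of stage 1 = 42,900+3,790 + 14,000+2,230 + 2,400 = 65,320 kg.
Stage 1: m₀ = 65,320 kg, m_f = 65,320 − 42,900 = 22,420 kg; Δv = 360×9.80665×ln(2.913) = 3530.4×1.0693 ≈ 3775 m/s.
Stage 2: m₀ = 18,630 kg, m_f = 18,630 − 14,000 = 4,630 kg; Δv = 343×9.80665×ln(4.024) = 3363.7×1.3922 ≈ 4683 m/s.
Total Δv = 3775 + 4683 = 8458 m/s.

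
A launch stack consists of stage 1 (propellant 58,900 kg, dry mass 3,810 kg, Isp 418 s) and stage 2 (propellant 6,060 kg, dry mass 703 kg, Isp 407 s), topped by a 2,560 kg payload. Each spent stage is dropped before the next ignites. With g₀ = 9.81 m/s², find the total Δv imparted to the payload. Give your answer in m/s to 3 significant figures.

Ignition mass of stage 1 = 58,900+3,810 + 6,060+703 + 2,560 = 72,033 kg.
Stage 1: m₀ = 72,033 kg, m_f = 72,033 − 58,900 = 13,133 kg; Δv = 418×9.81×ln(5.485) = 4100.6×1.7020 ≈ 6979 m/s.
Stage 2: m₀ = 9,323 kg, m_f = 9,323 − 6,060 = 3,263 kg; Δv = 407×9.81×ln(2.857) = 3992.7×1.0498 ≈ 4192 m/s.
Total Δv = 6979 + 4192 = 11171 m/s.

Δv ≈ 11200 m/s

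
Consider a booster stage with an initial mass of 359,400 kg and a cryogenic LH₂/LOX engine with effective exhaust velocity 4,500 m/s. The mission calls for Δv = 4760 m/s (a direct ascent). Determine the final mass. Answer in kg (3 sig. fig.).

Using Δv = v_e ln(m₀/m_f): m₀/m_f = exp(Δv / v_e) = exp(4760 / 4500.0) = exp(1.0578) = 2.8800.
m_f = m₀ / 2.8800 = 359,400 / 2.8800 = 124,792 kg.

final mass ≈ 125000 kg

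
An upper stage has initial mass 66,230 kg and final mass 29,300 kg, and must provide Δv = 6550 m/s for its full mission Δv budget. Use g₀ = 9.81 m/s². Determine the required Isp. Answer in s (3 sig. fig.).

Isp ≈ 819 s

ln(m₀/m_f) = ln(66230/29300) = ln(2.26) = 0.8155.
By the Tsiolkovsky rocket equation, v_e = Δv / ln(m₀/m_f) = 6550 / 0.8155 = 8031.4 m/s.
Isp = v_e / g₀ = 8031.4 / 9.81 = 818.7 s.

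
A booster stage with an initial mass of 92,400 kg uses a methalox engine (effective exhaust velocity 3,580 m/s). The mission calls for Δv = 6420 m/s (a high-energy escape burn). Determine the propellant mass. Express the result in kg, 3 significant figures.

propellant mass ≈ 77000 kg

m₀/m_f = exp(Δv / v_e) = exp(6420 / 3580.0) = exp(1.7933) = 6.0092.
m_f = 92,400 / 6.0092 = 15,376.4 kg, so propellant = m₀ − m_f = 92,400 − 15,376.4 = 77,023.6 kg.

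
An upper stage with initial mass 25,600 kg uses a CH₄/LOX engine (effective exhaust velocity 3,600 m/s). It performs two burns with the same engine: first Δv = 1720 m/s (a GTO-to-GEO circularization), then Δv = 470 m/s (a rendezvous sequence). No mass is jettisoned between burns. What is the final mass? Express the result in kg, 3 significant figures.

final mass ≈ 13900 kg

After the first burn: m = 25600 × exp(−1720/3600.0) = 25600 × 0.62016 = 15,876.1 kg.
After the second burn: m = 15,876.1 × exp(−470/3600.0) = 15,876.1 × 0.87761 = 13,933 kg.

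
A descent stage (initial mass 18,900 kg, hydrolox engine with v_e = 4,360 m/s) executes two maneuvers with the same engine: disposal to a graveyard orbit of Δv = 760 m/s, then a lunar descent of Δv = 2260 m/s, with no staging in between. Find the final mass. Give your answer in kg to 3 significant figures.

After the first burn: m = 18900 × exp(−760/4360.0) = 18900 × 0.84003 = 15,876.6 kg.
After the second burn: m = 15,876.6 × exp(−2260/4360.0) = 15,876.6 × 0.59550 = 9,454.52 kg.

final mass ≈ 9450 kg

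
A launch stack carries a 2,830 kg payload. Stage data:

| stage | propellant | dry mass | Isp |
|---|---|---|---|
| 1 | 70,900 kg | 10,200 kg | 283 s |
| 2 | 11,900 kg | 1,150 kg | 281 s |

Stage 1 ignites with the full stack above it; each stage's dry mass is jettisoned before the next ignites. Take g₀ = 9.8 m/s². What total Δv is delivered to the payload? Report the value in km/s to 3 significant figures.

Ignition mass of stage 1 = 70,900+10,200 + 11,900+1,150 + 2,830 = 96,980 kg.
Stage 1: m₀ = 96,980 kg, m_f = 96,980 − 70,900 = 26,080 kg; Δv = 283×9.8×ln(3.719) = 2773.4×1.3133 ≈ 3642 m/s.
Stage 2: m₀ = 15,880 kg, m_f = 15,880 − 11,900 = 3,980 kg; Δv = 281×9.8×ln(3.99) = 2753.8×1.3838 ≈ 3811 m/s.
Total Δv = 3642 + 3811 = 7453 m/s.

Δv ≈ 7.45 km/s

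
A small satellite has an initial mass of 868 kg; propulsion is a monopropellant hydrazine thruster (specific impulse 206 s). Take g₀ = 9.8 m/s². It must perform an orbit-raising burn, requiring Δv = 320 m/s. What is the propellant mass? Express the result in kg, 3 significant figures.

v_e = Isp · g₀ = 206 × 9.8 = 2018.8 m/s.
Rocket equation: m₀/m_f = exp(Δv / v_e) = exp(320 / 2018.8) = exp(0.1585) = 1.1718.
m_f = 868 / 1.1718 = 740.741 kg, so propellant = m₀ − m_f = 868 − 740.741 = 127.259 kg.

propellant mass ≈ 127 kg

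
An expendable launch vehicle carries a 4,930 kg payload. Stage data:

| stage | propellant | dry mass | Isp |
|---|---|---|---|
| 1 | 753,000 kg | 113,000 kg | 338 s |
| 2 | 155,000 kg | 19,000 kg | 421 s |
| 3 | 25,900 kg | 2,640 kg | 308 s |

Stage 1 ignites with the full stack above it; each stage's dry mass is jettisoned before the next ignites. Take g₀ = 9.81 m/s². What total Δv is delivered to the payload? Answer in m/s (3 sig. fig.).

Δv ≈ 14200 m/s

Ignition mass of stage 1 = 753,000+113,000 + 155,000+19,000 + 25,900+2,640 + 4,930 = 1,073,470 kg.
Stage 1: m₀ = 1,073,470 kg, m_f = 1,073,470 − 753,000 = 320,470 kg; Δv = 338×9.81×ln(3.35) = 3315.8×1.2089 ≈ 4008 m/s.
Stage 2: m₀ = 207,470 kg, m_f = 207,470 − 155,000 = 52,470 kg; Δv = 421×9.81×ln(3.954) = 4130.0×1.3747 ≈ 5678 m/s.
Stage 3: m₀ = 33,470 kg, m_f = 33,470 − 25,900 = 7,570 kg; Δv = 308×9.81×ln(4.421) = 3021.5×1.4865 ≈ 4491 m/s.
Total Δv = 4008 + 5678 + 4491 = 14177 m/s.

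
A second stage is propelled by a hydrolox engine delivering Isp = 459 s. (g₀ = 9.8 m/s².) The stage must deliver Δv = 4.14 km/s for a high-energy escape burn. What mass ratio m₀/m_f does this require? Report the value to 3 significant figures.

v_e = Isp · g₀ = 459 × 9.8 = 4498.2 m/s.
m₀/m_f = exp(Δv / v_e) = exp(4140 / 4498.2) = exp(0.9204) = 2.5102.

mass ratio ≈ 2.51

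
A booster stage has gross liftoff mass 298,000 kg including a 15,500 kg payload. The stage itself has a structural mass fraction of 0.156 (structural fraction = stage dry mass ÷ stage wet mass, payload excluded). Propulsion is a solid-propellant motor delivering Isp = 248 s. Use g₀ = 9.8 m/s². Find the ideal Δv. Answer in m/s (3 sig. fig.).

Δv ≈ 3910 m/s

Stage wet mass = m₀ − payload = 298,000 − 15,500 = 282,500 kg.
Stage dry mass = ε × stage wet mass = 0.156 × 282,500 = 44,070 kg.
Burnout mass m_f = stage dry + payload = 44,070 + 15,500 = 59,570 kg.
v_e = Isp · g₀ = 248 × 9.8 = 2430.4 m/s.
Δv = v_e · ln(298,000/59,570) = 2430.4 × ln(5.003) = 2430.4 × 1.6099 ≈ 3913 m/s.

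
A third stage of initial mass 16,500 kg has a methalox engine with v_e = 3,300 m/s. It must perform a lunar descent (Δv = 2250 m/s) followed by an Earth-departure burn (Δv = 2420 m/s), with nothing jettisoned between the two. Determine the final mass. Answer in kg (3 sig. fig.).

After the first burn: m = 16500 × exp(−2250/3300.0) = 16500 × 0.50570 = 8,344.05 kg.
After the second burn: m = 8,344.05 × exp(−2420/3300.0) = 8,344.05 × 0.48031 = 4,007.73 kg.

final mass ≈ 4010 kg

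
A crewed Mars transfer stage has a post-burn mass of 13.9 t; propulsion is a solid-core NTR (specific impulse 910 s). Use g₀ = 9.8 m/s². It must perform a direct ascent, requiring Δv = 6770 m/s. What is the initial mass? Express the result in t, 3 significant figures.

initial mass ≈ 29.7 t

v_e = Isp · g₀ = 910 × 9.8 = 8918.0 m/s.
Using Δv = v_e ln(m₀/m_f): m₀/m_f = exp(Δv / v_e) = exp(6770 / 8918.0) = exp(0.7591) = 2.1364.
m₀ = m_f × 2.1364 = 13.9 × 2.1364 = 29.696 t.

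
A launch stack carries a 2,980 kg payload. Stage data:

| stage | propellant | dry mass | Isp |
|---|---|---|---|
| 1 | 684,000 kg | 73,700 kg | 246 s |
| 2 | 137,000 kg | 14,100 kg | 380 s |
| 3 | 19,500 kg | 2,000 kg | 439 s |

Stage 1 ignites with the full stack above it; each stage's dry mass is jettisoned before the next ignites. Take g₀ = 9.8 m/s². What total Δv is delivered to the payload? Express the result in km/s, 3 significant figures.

Δv ≈ 15.7 km/s

Ignition mass of stage 1 = 684,000+73,700 + 137,000+14,100 + 19,500+2,000 + 2,980 = 933,280 kg.
Stage 1: m₀ = 933,280 kg, m_f = 933,280 − 684,000 = 249,280 kg; Δv = 246×9.8×ln(3.744) = 2410.8×1.3201 ≈ 3183 m/s.
Stage 2: m₀ = 175,580 kg, m_f = 175,580 − 137,000 = 38,580 kg; Δv = 380×9.8×ln(4.551) = 3724.0×1.5154 ≈ 5643 m/s.
Stage 3: m₀ = 24,480 kg, m_f = 24,480 − 19,500 = 4,980 kg; Δv = 439×9.8×ln(4.916) = 4302.2×1.5924 ≈ 6851 m/s.
Total Δv = 3183 + 5643 + 6851 = 15677 m/s.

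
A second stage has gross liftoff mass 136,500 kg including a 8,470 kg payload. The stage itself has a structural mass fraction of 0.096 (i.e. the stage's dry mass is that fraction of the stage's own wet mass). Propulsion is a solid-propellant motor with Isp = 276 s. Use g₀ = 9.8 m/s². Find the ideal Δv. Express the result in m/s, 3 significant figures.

Stage wet mass = m₀ − payload = 136,500 − 8,470 = 128,030 kg.
Stage dry mass = ε × stage wet mass = 0.096 × 128,030 = 12,290.9 kg.
Burnout mass m_f = stage dry + payload = 12,290.9 + 8,470 = 20,760.9 kg.
v_e = Isp · g₀ = 276 × 9.8 = 2704.8 m/s.
Rocket equation: Δv = v_e · ln(136,500/20,760.9) = 2704.8 × ln(6.575) = 2704.8 × 1.8833 ≈ 5094 m/s.

Δv ≈ 5090 m/s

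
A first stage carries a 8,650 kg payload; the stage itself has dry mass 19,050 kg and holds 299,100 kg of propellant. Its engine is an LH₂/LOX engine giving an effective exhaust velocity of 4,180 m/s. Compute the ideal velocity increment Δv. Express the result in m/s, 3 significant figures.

Δv ≈ 10300 m/s

m₀ = payload + dry + propellant = 8,650 + 19,050 + 299,100 = 326,800 kg.
m_f = payload + dry = 8,650 + 19,050 = 27,700 kg.
Using Δv = v_e ln(m₀/m_f): Δv = v_e · ln(m₀/m_f) = 4180.0 × ln(11.8) = 4180.0 × 2.4679 ≈ 10315.9 m/s.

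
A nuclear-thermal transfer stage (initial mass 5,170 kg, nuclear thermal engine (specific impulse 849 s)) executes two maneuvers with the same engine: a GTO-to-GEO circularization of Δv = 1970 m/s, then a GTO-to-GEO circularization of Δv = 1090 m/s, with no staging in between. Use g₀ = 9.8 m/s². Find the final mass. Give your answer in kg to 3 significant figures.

v_e = Isp · g₀ = 849 × 9.8 = 8320.2 m/s.
After the first burn: m = 5170 × exp(−1970/8320.2) = 5170 × 0.78917 = 4,080.01 kg.
After the second burn: m = 4,080.01 × exp(−1090/8320.2) = 4,080.01 × 0.87721 = 3,579.03 kg.

final mass ≈ 3580 kg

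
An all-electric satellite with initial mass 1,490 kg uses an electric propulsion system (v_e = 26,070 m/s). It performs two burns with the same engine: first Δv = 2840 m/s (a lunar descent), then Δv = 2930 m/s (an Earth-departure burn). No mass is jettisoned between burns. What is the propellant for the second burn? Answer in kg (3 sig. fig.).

After the first burn: m = 1490 × exp(−2840/26070.0) = 1490 × 0.89679 = 1,336.22 kg.
After the second burn: m = 1,336.22 × exp(−2930/26070.0) = 1,336.22 × 0.89370 = 1,194.18 kg.
Second-burn propellant = 1,336.22 − 1,194.18 = 142.04 kg.

propellant for the second burn ≈ 142 kg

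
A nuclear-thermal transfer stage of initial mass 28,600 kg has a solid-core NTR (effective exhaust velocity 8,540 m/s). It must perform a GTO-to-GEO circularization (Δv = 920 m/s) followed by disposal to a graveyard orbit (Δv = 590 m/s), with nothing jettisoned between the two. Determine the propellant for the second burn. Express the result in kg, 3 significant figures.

After the first burn: m = 28600 × exp(−920/8540.0) = 28600 × 0.89787 = 25,679.1 kg.
After the second burn: m = 25,679.1 × exp(−590/8540.0) = 25,679.1 × 0.93325 = 23,965 kg.
Second-burn propellant = 25,679.1 − 23,965 = 1,714.1 kg.

propellant for the second burn ≈ 1710 kg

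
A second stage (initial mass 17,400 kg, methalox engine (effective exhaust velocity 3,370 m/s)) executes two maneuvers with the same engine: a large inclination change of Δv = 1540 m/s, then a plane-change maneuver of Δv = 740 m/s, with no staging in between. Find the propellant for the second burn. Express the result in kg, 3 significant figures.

propellant for the second burn ≈ 2170 kg

After the first burn: m = 17400 × exp(−1540/3370.0) = 17400 × 0.63320 = 11,017.7 kg.
After the second burn: m = 11,017.7 × exp(−740/3370.0) = 11,017.7 × 0.80285 = 8,845.56 kg.
Second-burn propellant = 11,017.7 − 8,845.56 = 2,172.14 kg.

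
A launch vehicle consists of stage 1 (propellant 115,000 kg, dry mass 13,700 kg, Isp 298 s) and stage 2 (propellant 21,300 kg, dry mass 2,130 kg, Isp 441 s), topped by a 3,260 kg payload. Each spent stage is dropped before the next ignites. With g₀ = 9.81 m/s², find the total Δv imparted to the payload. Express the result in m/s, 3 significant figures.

Δv ≈ 10900 m/s

Ignition mass of stage 1 = 115,000+13,700 + 21,300+2,130 + 3,260 = 155,390 kg.
Stage 1: m₀ = 155,390 kg, m_f = 155,390 − 115,000 = 40,390 kg; Δv = 298×9.81×ln(3.847) = 2923.4×1.3474 ≈ 3939 m/s.
Stage 2: m₀ = 26,690 kg, m_f = 26,690 − 21,300 = 5,390 kg; Δv = 441×9.81×ln(4.952) = 4326.2×1.5997 ≈ 6921 m/s.
Total Δv = 3939 + 6921 = 10860 m/s.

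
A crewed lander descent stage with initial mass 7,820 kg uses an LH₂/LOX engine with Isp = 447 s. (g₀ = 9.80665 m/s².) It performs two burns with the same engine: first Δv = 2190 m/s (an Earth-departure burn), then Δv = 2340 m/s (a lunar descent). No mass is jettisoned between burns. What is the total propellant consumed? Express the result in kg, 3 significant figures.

v_e = Isp · g₀ = 447 × 9.80665 = 4383.6 m/s.
After the first burn: m = 7820 × exp(−2190/4383.6) = 7820 × 0.60678 = 4,745.02 kg.
After the second burn: m = 4,745.02 × exp(−2340/4383.6) = 4,745.02 × 0.58637 = 2,782.34 kg.
Total propellant = m₀ − m_final = 7820 − 2,782.34 = 5,037.66 kg.

total propellant consumed ≈ 5040 kg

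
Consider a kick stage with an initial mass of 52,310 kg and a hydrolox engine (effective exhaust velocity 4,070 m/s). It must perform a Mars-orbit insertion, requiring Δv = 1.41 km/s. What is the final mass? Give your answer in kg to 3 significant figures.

By the Tsiolkovsky rocket equation, m₀/m_f = exp(Δv / v_e) = exp(1410 / 4070.0) = exp(0.3464) = 1.4140.
m_f = m₀ / 1.4140 = 52,310 / 1.4140 = 36,994.3 kg.

final mass ≈ 37000 kg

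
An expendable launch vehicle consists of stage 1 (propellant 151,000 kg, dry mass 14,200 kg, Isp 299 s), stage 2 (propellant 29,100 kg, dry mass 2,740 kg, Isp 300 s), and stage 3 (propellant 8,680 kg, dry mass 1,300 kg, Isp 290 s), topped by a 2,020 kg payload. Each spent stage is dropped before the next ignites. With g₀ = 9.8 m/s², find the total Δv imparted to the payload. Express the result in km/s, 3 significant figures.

Δv ≈ 10.6 km/s

Ignition mass of stage 1 = 151,000+14,200 + 29,100+2,740 + 8,680+1,300 + 2,020 = 209,040 kg.
Stage 1: m₀ = 209,040 kg, m_f = 209,040 − 151,000 = 58,040 kg; Δv = 299×9.8×ln(3.602) = 2930.2×1.2814 ≈ 3755 m/s.
Stage 2: m₀ = 43,840 kg, m_f = 43,840 − 29,100 = 14,740 kg; Δv = 300×9.8×ln(2.974) = 2940.0×1.0900 ≈ 3205 m/s.
Stage 3: m₀ = 12,000 kg, m_f = 12,000 − 8,680 = 3,320 kg; Δv = 290×9.8×ln(3.614) = 2842.0×1.2849 ≈ 3652 m/s.
Total Δv = 3755 + 3205 + 3652 = 10612 m/s.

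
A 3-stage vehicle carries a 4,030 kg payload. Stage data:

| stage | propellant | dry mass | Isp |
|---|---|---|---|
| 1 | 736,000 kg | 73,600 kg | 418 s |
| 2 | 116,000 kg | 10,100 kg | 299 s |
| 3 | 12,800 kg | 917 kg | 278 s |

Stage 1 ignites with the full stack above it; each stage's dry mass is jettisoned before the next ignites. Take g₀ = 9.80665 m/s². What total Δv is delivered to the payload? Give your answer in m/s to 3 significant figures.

Δv ≈ 14400 m/s

Ignition mass of stage 1 = 736,000+73,600 + 116,000+10,100 + 12,800+917 + 4,030 = 953,447 kg.
Stage 1: m₀ = 953,447 kg, m_f = 953,447 − 736,000 = 217,447 kg; Δv = 418×9.80665×ln(4.385) = 4099.2×1.4781 ≈ 6059 m/s.
Stage 2: m₀ = 143,847 kg, m_f = 143,847 − 116,000 = 27,847 kg; Δv = 299×9.80665×ln(5.166) = 2932.2×1.6420 ≈ 4815 m/s.
Stage 3: m₀ = 17,747 kg, m_f = 17,747 − 12,800 = 4,947 kg; Δv = 278×9.80665×ln(3.587) = 2726.2×1.2774 ≈ 3483 m/s.
Total Δv = 6059 + 4815 + 3483 = 14357 m/s.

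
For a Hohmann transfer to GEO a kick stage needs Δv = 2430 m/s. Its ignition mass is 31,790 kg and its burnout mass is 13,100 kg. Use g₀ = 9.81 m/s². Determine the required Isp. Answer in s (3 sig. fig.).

Isp ≈ 279 s

ln(m₀/m_f) = ln(31790/13100) = ln(2.427) = 0.8865.
Rocket equation: v_e = Δv / ln(m₀/m_f) = 2430 / 0.8865 = 2741.0 m/s.
Isp = v_e / g₀ = 2741.0 / 9.81 = 279.4 s.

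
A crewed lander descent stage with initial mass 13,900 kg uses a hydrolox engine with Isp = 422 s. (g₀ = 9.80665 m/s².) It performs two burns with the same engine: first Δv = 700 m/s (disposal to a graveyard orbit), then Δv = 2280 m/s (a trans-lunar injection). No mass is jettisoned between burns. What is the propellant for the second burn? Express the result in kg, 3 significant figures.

propellant for the second burn ≈ 4970 kg

v_e = Isp · g₀ = 422 × 9.80665 = 4138.4 m/s.
After the first burn: m = 13900 × exp(−700/4138.4) = 13900 × 0.84438 = 11,736.9 kg.
After the second burn: m = 11,736.9 × exp(−2280/4138.4) = 11,736.9 × 0.57641 = 6,765.27 kg.
Second-burn propellant = 11,736.9 − 6,765.27 = 4,971.63 kg.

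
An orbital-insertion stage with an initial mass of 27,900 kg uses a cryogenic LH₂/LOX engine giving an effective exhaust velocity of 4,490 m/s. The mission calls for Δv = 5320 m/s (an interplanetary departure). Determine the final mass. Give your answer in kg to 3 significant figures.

m₀/m_f = exp(Δv / v_e) = exp(5320 / 4490.0) = exp(1.1849) = 3.2702.
m_f = m₀ / 3.2702 = 27,900 / 3.2702 = 8,531.59 kg.

final mass ≈ 8530 kg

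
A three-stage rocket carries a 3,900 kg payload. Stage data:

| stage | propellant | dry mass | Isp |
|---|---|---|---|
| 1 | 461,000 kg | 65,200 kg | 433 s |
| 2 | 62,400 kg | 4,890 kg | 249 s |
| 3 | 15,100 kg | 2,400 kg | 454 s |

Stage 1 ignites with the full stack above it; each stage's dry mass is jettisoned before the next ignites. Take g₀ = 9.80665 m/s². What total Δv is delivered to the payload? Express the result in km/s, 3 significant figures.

Δv ≈ 14.3 km/s

Ignition mass of stage 1 = 461,000+65,200 + 62,400+4,890 + 15,100+2,400 + 3,900 = 614,890 kg.
Stage 1: m₀ = 614,890 kg, m_f = 614,890 − 461,000 = 153,890 kg; Δv = 433×9.80665×ln(3.996) = 4246.3×1.3852 ≈ 5882 m/s.
Stage 2: m₀ = 88,690 kg, m_f = 88,690 − 62,400 = 26,290 kg; Δv = 249×9.80665×ln(3.374) = 2441.9×1.2160 ≈ 2969 m/s.
Stage 3: m₀ = 21,400 kg, m_f = 21,400 − 15,100 = 6,300 kg; Δv = 454×9.80665×ln(3.397) = 4452.2×1.2228 ≈ 5444 m/s.
Total Δv = 5882 + 2969 + 5444 = 14295 m/s.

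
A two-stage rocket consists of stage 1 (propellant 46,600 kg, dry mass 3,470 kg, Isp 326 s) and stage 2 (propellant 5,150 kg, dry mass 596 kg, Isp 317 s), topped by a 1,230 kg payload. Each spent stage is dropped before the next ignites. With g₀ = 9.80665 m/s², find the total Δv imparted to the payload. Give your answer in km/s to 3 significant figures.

Δv ≈ 9.59 km/s

Ignition mass of stage 1 = 46,600+3,470 + 5,150+596 + 1,230 = 57,046 kg.
Stage 1: m₀ = 57,046 kg, m_f = 57,046 − 46,600 = 10,446 kg; Δv = 326×9.80665×ln(5.461) = 3197.0×1.6976 ≈ 5427 m/s.
Stage 2: m₀ = 6,976 kg, m_f = 6,976 − 5,150 = 1,826 kg; Δv = 317×9.80665×ln(3.82) = 3108.7×1.3403 ≈ 4167 m/s.
Total Δv = 5427 + 4167 = 9594 m/s.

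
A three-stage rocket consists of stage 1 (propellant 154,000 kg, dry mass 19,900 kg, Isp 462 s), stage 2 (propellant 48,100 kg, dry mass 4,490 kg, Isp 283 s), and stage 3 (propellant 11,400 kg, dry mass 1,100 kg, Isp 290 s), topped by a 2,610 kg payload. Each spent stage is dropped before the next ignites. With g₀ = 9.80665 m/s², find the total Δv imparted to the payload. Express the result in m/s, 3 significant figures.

Ignition mass of stage 1 = 154,000+19,900 + 48,100+4,490 + 11,400+1,100 + 2,610 = 241,600 kg.
Stage 1: m₀ = 241,600 kg, m_f = 241,600 − 154,000 = 87,600 kg; Δv = 462×9.80665×ln(2.758) = 4530.7×1.0145 ≈ 4596 m/s.
Stage 2: m₀ = 67,700 kg, m_f = 67,700 − 48,100 = 19,600 kg; Δv = 283×9.80665×ln(3.454) = 2775.3×1.2396 ≈ 3440 m/s.
Stage 3: m₀ = 15,110 kg, m_f = 15,110 − 11,400 = 3,710 kg; Δv = 290×9.80665×ln(4.073) = 2843.9×1.4043 ≈ 3994 m/s.
Total Δv = 4596 + 3440 + 3994 = 12030 m/s.

Δv ≈ 12000 m/s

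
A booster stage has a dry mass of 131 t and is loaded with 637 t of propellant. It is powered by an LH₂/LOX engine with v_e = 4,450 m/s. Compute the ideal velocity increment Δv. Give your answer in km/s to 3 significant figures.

m₀ = m_dry + m_prop = 131 + 637 = 768 t.
From the ideal rocket equation, Δv = v_e · ln(m₀/m_f) = 4450.0 × ln(5.863) = 4450.0 × 1.7686 ≈ 7870.2 m/s.

Δv ≈ 7.87 km/s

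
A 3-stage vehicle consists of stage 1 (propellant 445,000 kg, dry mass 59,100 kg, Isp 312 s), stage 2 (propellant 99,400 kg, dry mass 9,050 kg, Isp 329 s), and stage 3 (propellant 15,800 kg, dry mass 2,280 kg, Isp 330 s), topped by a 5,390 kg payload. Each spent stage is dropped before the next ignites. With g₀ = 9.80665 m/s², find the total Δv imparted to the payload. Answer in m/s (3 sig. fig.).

Δv ≈ 11800 m/s

Ignition mass of stage 1 = 445,000+59,100 + 99,400+9,050 + 15,800+2,280 + 5,390 = 636,020 kg.
Stage 1: m₀ = 636,020 kg, m_f = 636,020 − 445,000 = 191,020 kg; Δv = 312×9.80665×ln(3.33) = 3059.7×1.2029 ≈ 3680 m/s.
Stage 2: m₀ = 131,920 kg, m_f = 131,920 − 99,400 = 32,520 kg; Δv = 329×9.80665×ln(4.057) = 3226.4×1.4003 ≈ 4518 m/s.
Stage 3: m₀ = 23,470 kg, m_f = 23,470 − 15,800 = 7,670 kg; Δv = 330×9.80665×ln(3.06) = 3236.2×1.1184 ≈ 3619 m/s.
Total Δv = 3680 + 4518 + 3619 = 11817 m/s.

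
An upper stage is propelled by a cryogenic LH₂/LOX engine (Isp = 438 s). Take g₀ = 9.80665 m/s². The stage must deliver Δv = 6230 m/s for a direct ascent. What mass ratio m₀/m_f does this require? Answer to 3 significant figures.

v_e = Isp · g₀ = 438 × 9.80665 = 4295.3 m/s.
m₀/m_f = exp(Δv / v_e) = exp(6230 / 4295.3) = exp(1.4504) = 4.2649.

mass ratio ≈ 4.26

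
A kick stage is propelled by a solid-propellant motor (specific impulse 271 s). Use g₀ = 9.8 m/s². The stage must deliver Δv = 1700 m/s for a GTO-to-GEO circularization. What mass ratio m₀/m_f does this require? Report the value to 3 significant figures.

v_e = Isp · g₀ = 271 × 9.8 = 2655.8 m/s.
Rocket equation: m₀/m_f = exp(Δv / v_e) = exp(1700 / 2655.8) = exp(0.6401) = 1.8967.

mass ratio ≈ 1.90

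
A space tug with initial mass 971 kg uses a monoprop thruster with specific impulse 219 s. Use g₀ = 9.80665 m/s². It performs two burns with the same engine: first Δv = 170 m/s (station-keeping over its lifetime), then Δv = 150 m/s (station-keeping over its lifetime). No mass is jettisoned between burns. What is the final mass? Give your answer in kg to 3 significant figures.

final mass ≈ 837 kg

v_e = Isp · g₀ = 219 × 9.80665 = 2147.7 m/s.
After the first burn: m = 971 × exp(−170/2147.7) = 971 × 0.92390 = 897.107 kg.
After the second burn: m = 897.107 × exp(−150/2147.7) = 897.107 × 0.93254 = 836.588 kg.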